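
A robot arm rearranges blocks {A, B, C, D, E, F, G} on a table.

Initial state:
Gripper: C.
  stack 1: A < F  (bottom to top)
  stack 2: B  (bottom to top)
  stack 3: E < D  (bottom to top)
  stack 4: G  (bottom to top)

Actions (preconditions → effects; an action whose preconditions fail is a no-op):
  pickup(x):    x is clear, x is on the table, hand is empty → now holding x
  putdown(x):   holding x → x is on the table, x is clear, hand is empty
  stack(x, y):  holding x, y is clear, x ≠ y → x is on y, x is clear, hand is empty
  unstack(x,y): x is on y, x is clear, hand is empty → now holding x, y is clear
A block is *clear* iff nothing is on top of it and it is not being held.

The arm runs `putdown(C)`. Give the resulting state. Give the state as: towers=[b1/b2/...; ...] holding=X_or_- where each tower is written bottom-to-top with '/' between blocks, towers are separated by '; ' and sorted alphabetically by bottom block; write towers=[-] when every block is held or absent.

towers=[A/F; B; C; E/D; G] holding=-

before: towers=[A/F; B; E/D; G] holding=C
pre[putdown(C)]: holding(C) ✓
all met → apply putdown(C)
after:  towers=[A/F; B; C; E/D; G] holding=-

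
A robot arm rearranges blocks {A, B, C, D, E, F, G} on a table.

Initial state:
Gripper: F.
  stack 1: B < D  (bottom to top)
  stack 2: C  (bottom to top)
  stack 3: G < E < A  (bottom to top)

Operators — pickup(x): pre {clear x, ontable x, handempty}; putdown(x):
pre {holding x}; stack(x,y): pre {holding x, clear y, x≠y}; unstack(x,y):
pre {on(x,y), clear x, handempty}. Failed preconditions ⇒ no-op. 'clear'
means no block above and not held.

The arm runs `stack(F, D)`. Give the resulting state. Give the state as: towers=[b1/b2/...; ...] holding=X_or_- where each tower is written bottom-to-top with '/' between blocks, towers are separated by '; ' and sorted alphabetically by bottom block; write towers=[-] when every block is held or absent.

before: towers=[B/D; C; G/E/A] holding=F
pre[stack(F, D)]: holding(F) yes, clear(D) yes, F≠D yes
all met → apply stack(F, D)
after:  towers=[B/D/F; C; G/E/A] holding=-

towers=[B/D/F; C; G/E/A] holding=-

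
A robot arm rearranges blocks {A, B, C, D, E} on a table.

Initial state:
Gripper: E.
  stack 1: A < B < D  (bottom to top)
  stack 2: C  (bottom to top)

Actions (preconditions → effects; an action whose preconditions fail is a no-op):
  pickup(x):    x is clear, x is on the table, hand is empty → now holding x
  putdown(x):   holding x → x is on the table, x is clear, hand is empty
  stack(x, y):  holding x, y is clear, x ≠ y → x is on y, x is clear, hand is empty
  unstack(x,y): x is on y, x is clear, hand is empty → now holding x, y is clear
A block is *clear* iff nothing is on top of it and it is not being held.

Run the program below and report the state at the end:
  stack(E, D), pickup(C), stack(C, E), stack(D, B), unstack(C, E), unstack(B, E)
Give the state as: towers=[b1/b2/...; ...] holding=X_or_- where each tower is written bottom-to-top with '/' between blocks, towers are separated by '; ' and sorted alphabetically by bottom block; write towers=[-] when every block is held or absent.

towers=[A/B/D/E] holding=C

step 1 (stack(E, D)): towers=[A/B/D/E; C] holding=-
step 2 (pickup(C)): towers=[A/B/D/E] holding=C
step 3 (stack(C, E)): towers=[A/B/D/E/C] holding=-
step 4 (stack(D, B)) [no-op]: towers=[A/B/D/E/C] holding=-
step 5 (unstack(C, E)): towers=[A/B/D/E] holding=C
step 6 (unstack(B, E)) [no-op]: towers=[A/B/D/E] holding=C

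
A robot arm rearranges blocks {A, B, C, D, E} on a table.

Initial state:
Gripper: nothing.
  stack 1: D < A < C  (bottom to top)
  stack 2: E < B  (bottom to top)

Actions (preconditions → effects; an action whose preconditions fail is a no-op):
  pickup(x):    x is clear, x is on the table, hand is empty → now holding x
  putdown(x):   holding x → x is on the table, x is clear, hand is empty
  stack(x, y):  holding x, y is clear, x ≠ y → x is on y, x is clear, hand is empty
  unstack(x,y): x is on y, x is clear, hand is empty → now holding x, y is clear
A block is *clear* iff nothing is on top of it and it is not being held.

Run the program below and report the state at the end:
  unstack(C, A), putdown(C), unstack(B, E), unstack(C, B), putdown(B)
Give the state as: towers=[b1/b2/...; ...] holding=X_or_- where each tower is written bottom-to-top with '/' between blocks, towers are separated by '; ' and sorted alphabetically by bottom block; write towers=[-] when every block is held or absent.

step 1 (unstack(C, A)): towers=[D/A; E/B] holding=C
step 2 (putdown(C)): towers=[C; D/A; E/B] holding=-
step 3 (unstack(B, E)): towers=[C; D/A; E] holding=B
step 4 (unstack(C, B)) [no-op]: towers=[C; D/A; E] holding=B
step 5 (putdown(B)): towers=[B; C; D/A; E] holding=-

towers=[B; C; D/A; E] holding=-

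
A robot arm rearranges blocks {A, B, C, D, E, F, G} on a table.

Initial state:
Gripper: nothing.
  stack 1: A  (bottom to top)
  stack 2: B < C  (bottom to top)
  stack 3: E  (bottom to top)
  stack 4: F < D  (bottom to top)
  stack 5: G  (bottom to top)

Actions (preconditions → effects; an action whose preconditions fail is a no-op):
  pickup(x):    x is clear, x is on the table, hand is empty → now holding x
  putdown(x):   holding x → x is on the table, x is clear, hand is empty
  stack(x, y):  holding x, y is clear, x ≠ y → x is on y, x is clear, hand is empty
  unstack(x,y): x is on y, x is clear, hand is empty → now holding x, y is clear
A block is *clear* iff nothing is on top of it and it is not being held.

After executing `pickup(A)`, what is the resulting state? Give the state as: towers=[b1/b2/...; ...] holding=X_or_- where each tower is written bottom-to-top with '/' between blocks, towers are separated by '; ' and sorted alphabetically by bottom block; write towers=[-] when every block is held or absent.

towers=[B/C; E; F/D; G] holding=A

before: towers=[A; B/C; E; F/D; G] holding=-
pre[pickup(A)]: clear(A) ✓, ontable(A) ✓, handempty ✓
all met → apply pickup(A)
after:  towers=[B/C; E; F/D; G] holding=A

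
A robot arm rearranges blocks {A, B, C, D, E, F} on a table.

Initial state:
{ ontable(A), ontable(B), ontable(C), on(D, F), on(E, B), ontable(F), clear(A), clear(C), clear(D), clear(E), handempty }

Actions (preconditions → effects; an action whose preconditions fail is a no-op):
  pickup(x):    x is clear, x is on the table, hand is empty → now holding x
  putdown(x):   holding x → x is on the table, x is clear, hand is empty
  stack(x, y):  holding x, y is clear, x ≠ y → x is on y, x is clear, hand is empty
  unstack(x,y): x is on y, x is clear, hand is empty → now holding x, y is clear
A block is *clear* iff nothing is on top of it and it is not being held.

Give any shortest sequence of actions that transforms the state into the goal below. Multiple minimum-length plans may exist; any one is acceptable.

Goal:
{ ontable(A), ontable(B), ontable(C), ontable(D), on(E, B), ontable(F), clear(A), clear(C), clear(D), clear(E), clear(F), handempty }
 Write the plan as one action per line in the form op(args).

step 1 (unstack(D, F)): towers=[A; B/E; C; F] holding=D
step 2 (putdown(D)): towers=[A; B/E; C; D; F] holding=-
goal check: towers=[A; B/E; C; D; F] holding=- — reached (length 2, optimal by BFS)

unstack(D, F)
putdown(D)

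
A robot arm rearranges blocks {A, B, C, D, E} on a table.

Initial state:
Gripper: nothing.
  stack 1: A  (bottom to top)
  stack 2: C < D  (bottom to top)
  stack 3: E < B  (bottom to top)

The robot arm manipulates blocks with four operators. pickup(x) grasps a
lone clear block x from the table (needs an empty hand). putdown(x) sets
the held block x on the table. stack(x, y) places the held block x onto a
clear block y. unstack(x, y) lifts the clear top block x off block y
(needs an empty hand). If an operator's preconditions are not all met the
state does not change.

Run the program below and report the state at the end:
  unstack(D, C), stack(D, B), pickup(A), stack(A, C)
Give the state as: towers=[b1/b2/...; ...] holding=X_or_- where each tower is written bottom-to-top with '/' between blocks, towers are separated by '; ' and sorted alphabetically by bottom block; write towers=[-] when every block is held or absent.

towers=[C/A; E/B/D] holding=-

step 1 (unstack(D, C)): towers=[A; C; E/B] holding=D
step 2 (stack(D, B)): towers=[A; C; E/B/D] holding=-
step 3 (pickup(A)): towers=[C; E/B/D] holding=A
step 4 (stack(A, C)): towers=[C/A; E/B/D] holding=-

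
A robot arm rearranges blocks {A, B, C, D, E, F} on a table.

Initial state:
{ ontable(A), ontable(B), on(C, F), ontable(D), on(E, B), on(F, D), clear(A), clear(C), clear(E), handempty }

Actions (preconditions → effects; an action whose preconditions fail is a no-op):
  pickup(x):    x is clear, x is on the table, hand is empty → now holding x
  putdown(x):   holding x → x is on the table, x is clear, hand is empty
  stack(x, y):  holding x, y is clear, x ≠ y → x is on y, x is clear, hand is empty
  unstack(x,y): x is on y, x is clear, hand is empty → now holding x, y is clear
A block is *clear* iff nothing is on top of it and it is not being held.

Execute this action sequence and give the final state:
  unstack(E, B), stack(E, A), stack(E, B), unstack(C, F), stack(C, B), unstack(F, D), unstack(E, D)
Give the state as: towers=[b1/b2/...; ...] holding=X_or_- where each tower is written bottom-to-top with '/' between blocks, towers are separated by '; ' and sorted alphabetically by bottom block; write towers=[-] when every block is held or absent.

step 1 (unstack(E, B)): towers=[A; B; D/F/C] holding=E
step 2 (stack(E, A)): towers=[A/E; B; D/F/C] holding=-
step 3 (stack(E, B)) [no-op]: towers=[A/E; B; D/F/C] holding=-
step 4 (unstack(C, F)): towers=[A/E; B; D/F] holding=C
step 5 (stack(C, B)): towers=[A/E; B/C; D/F] holding=-
step 6 (unstack(F, D)): towers=[A/E; B/C; D] holding=F
step 7 (unstack(E, D)) [no-op]: towers=[A/E; B/C; D] holding=F

towers=[A/E; B/C; D] holding=F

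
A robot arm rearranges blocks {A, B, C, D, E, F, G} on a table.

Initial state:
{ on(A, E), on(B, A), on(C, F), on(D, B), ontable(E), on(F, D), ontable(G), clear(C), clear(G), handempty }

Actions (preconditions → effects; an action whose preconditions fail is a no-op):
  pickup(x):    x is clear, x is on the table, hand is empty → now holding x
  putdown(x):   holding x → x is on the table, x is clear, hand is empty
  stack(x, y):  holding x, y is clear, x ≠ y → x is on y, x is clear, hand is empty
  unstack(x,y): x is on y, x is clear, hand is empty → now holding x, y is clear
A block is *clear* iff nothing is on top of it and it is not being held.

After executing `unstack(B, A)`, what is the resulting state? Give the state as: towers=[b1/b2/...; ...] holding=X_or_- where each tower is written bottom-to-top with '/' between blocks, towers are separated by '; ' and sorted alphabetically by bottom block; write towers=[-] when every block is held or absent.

before: towers=[E/A/B/D/F/C; G] holding=-
pre[unstack(B, A)]: on(B,A) yes, clear(B) no, handempty yes
clear(B) unmet → unstack(B, A) is a no-op
after:  towers=[E/A/B/D/F/C; G] holding=-

towers=[E/A/B/D/F/C; G] holding=-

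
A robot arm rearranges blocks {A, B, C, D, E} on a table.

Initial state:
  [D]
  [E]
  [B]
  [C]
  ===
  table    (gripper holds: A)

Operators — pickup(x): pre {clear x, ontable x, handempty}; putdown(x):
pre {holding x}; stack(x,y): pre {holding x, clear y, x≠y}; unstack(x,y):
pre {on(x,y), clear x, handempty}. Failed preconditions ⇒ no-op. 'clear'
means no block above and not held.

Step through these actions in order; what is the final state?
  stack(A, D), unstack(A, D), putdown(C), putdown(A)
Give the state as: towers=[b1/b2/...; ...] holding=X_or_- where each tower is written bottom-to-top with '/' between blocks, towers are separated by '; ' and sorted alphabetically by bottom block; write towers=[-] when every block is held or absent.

step 1 (stack(A, D)): towers=[C/B/E/D/A] holding=-
step 2 (unstack(A, D)): towers=[C/B/E/D] holding=A
step 3 (putdown(C)) [no-op]: towers=[C/B/E/D] holding=A
step 4 (putdown(A)): towers=[A; C/B/E/D] holding=-

towers=[A; C/B/E/D] holding=-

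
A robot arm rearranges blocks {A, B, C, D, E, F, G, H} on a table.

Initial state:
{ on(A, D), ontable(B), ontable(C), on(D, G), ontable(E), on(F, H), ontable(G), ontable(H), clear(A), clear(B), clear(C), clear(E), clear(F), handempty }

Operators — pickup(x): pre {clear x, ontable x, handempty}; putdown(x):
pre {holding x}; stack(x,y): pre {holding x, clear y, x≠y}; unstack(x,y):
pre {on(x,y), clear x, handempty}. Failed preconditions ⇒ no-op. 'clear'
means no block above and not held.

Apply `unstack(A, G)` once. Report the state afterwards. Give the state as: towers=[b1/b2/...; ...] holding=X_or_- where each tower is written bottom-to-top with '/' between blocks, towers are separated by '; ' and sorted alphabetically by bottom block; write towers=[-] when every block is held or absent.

before: towers=[B; C; E; G/D/A; H/F] holding=-
pre[unstack(A, G)]: on(A,G) no, clear(A) yes, handempty yes
on(A,G) unmet → unstack(A, G) is a no-op
after:  towers=[B; C; E; G/D/A; H/F] holding=-

towers=[B; C; E; G/D/A; H/F] holding=-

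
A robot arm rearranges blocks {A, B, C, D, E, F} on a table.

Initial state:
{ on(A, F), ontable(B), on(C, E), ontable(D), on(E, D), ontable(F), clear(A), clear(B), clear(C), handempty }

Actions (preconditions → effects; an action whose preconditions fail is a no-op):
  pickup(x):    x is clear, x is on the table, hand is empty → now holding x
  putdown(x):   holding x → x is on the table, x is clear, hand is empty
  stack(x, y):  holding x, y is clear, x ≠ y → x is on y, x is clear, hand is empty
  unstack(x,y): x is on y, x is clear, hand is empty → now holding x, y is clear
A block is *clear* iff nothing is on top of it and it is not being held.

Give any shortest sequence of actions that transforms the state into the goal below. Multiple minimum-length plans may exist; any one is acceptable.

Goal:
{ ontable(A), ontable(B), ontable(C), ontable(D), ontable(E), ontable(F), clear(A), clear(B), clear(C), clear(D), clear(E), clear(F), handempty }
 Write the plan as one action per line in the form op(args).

step 1 (unstack(A, F)): towers=[B; D/E/C; F] holding=A
step 2 (putdown(A)): towers=[A; B; D/E/C; F] holding=-
step 3 (unstack(C, E)): towers=[A; B; D/E; F] holding=C
step 4 (putdown(C)): towers=[A; B; C; D/E; F] holding=-
step 5 (unstack(E, D)): towers=[A; B; C; D; F] holding=E
step 6 (putdown(E)): towers=[A; B; C; D; E; F] holding=-
goal check: towers=[A; B; C; D; E; F] holding=- — reached (length 6, optimal by BFS)

unstack(A, F)
putdown(A)
unstack(C, E)
putdown(C)
unstack(E, D)
putdown(E)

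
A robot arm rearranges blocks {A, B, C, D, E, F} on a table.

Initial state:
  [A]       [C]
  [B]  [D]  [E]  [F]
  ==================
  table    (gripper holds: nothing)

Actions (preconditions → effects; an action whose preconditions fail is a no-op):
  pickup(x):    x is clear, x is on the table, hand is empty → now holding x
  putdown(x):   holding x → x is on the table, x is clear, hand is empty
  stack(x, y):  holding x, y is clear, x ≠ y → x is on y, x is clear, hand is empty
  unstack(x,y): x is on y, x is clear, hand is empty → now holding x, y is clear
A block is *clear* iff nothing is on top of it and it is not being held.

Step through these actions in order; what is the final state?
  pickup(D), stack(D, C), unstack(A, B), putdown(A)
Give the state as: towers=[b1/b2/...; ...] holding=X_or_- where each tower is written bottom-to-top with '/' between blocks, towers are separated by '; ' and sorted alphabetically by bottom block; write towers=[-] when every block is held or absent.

towers=[A; B; E/C/D; F] holding=-

step 1 (pickup(D)): towers=[B/A; E/C; F] holding=D
step 2 (stack(D, C)): towers=[B/A; E/C/D; F] holding=-
step 3 (unstack(A, B)): towers=[B; E/C/D; F] holding=A
step 4 (putdown(A)): towers=[A; B; E/C/D; F] holding=-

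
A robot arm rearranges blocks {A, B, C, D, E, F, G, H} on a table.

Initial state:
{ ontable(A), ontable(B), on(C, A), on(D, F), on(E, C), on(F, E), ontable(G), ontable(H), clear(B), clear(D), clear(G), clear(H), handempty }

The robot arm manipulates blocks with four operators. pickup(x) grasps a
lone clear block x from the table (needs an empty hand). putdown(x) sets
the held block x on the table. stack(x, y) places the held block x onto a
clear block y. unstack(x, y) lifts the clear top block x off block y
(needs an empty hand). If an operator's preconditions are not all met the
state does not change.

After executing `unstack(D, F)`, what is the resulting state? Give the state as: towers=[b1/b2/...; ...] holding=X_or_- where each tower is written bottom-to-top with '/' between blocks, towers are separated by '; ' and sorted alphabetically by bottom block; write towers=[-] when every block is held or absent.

towers=[A/C/E/F; B; G; H] holding=D

before: towers=[A/C/E/F/D; B; G; H] holding=-
pre[unstack(D, F)]: on(D,F) ✓, clear(D) ✓, handempty ✓
all met → apply unstack(D, F)
after:  towers=[A/C/E/F; B; G; H] holding=D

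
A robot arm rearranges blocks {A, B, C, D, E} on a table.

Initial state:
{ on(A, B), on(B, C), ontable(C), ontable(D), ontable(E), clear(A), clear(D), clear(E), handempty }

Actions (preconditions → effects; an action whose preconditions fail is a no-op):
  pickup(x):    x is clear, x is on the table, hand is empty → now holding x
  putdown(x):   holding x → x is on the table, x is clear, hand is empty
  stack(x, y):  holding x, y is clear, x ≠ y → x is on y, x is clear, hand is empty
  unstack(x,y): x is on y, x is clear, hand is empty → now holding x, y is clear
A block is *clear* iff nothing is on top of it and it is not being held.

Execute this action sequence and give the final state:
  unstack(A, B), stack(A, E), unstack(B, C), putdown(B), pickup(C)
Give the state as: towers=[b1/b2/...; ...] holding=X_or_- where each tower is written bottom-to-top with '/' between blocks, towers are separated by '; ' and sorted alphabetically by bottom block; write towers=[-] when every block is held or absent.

towers=[B; D; E/A] holding=C

step 1 (unstack(A, B)): towers=[C/B; D; E] holding=A
step 2 (stack(A, E)): towers=[C/B; D; E/A] holding=-
step 3 (unstack(B, C)): towers=[C; D; E/A] holding=B
step 4 (putdown(B)): towers=[B; C; D; E/A] holding=-
step 5 (pickup(C)): towers=[B; D; E/A] holding=C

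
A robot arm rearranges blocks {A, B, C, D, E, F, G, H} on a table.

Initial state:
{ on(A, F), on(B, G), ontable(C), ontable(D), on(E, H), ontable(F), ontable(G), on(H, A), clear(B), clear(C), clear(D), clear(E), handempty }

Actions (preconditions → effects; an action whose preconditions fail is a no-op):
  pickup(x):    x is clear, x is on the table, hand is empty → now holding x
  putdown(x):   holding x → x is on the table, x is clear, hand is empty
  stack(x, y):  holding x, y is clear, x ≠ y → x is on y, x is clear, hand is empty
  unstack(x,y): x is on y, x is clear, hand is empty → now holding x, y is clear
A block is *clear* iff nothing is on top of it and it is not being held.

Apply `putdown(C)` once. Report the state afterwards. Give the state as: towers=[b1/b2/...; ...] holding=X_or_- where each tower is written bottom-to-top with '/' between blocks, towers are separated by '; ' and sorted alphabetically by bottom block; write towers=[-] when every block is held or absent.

before: towers=[C; D; F/A/H/E; G/B] holding=-
pre[putdown(C)]: holding(C) ✗
holding(C) unmet → putdown(C) is a no-op
after:  towers=[C; D; F/A/H/E; G/B] holding=-

towers=[C; D; F/A/H/E; G/B] holding=-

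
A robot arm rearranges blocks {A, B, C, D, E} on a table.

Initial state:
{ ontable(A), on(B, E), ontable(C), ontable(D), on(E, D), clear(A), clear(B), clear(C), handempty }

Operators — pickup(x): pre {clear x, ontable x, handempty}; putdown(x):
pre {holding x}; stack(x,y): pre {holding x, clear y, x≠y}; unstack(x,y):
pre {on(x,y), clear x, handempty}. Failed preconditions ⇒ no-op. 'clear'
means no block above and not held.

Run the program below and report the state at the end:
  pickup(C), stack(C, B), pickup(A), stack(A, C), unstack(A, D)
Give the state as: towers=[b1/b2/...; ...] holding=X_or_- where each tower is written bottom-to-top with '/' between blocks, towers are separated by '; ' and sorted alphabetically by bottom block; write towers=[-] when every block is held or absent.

towers=[D/E/B/C/A] holding=-

step 1 (pickup(C)): towers=[A; D/E/B] holding=C
step 2 (stack(C, B)): towers=[A; D/E/B/C] holding=-
step 3 (pickup(A)): towers=[D/E/B/C] holding=A
step 4 (stack(A, C)): towers=[D/E/B/C/A] holding=-
step 5 (unstack(A, D)) [no-op]: towers=[D/E/B/C/A] holding=-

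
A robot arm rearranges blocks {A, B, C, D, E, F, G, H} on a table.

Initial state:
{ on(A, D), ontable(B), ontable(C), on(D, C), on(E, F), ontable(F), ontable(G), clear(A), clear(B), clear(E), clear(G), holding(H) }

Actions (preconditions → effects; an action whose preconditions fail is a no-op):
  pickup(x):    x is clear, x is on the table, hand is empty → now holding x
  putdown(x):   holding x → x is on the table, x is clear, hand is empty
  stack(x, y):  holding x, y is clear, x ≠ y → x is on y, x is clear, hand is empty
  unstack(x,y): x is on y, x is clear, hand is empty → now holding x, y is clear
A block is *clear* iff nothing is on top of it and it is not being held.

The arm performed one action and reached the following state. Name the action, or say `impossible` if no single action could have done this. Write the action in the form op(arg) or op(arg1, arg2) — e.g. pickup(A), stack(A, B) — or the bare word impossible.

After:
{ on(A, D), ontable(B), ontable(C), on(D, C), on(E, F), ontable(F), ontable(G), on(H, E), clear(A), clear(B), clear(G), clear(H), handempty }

stack(H, E)

target: towers=[B; C/D/A; F/E/H; G] holding=-
        putdown(H) → towers=[B; C/D/A; F/E; G; H] holding=-
       stack(H, G) → towers=[B; C/D/A; F/E; G/H] holding=-
       stack(H, A) → towers=[B; C/D/A/H; F/E; G] holding=-
       stack(H, E) → towers=[B; C/D/A; F/E/H; G] holding=-  ← match
       stack(H, B) → towers=[B/H; C/D/A; F/E; G] holding=-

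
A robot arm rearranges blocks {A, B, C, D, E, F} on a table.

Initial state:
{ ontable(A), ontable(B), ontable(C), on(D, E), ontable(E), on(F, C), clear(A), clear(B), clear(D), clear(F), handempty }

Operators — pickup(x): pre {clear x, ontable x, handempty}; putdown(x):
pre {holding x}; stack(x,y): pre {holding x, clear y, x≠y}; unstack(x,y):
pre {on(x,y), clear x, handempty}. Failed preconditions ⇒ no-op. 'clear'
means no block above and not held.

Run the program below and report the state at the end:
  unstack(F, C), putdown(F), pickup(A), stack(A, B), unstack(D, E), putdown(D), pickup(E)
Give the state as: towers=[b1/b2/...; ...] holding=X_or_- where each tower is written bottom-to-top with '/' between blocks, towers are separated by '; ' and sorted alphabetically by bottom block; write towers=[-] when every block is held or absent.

towers=[B/A; C; D; F] holding=E

step 1 (unstack(F, C)): towers=[A; B; C; E/D] holding=F
step 2 (putdown(F)): towers=[A; B; C; E/D; F] holding=-
step 3 (pickup(A)): towers=[B; C; E/D; F] holding=A
step 4 (stack(A, B)): towers=[B/A; C; E/D; F] holding=-
step 5 (unstack(D, E)): towers=[B/A; C; E; F] holding=D
step 6 (putdown(D)): towers=[B/A; C; D; E; F] holding=-
step 7 (pickup(E)): towers=[B/A; C; D; F] holding=E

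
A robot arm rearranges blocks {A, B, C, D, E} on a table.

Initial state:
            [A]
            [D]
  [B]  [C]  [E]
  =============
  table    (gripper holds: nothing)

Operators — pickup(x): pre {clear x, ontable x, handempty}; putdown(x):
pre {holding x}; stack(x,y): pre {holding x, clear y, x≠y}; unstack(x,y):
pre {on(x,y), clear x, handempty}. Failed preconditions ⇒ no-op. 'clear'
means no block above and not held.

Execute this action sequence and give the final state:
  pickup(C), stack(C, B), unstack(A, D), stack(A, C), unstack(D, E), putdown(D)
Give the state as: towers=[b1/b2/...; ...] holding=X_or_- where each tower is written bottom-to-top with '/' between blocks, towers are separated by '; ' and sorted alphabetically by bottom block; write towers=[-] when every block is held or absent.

step 1 (pickup(C)): towers=[B; E/D/A] holding=C
step 2 (stack(C, B)): towers=[B/C; E/D/A] holding=-
step 3 (unstack(A, D)): towers=[B/C; E/D] holding=A
step 4 (stack(A, C)): towers=[B/C/A; E/D] holding=-
step 5 (unstack(D, E)): towers=[B/C/A; E] holding=D
step 6 (putdown(D)): towers=[B/C/A; D; E] holding=-

towers=[B/C/A; D; E] holding=-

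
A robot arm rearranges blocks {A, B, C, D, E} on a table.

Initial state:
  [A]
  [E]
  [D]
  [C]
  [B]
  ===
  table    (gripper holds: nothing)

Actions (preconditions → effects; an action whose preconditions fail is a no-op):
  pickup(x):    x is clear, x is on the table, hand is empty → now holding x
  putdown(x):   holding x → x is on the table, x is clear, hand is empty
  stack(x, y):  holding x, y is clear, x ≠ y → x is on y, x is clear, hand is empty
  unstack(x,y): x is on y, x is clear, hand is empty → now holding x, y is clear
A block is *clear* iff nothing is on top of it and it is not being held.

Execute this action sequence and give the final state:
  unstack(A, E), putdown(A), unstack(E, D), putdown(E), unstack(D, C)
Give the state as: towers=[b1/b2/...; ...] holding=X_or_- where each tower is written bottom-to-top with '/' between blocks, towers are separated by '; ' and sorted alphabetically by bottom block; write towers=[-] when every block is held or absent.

step 1 (unstack(A, E)): towers=[B/C/D/E] holding=A
step 2 (putdown(A)): towers=[A; B/C/D/E] holding=-
step 3 (unstack(E, D)): towers=[A; B/C/D] holding=E
step 4 (putdown(E)): towers=[A; B/C/D; E] holding=-
step 5 (unstack(D, C)): towers=[A; B/C; E] holding=D

towers=[A; B/C; E] holding=D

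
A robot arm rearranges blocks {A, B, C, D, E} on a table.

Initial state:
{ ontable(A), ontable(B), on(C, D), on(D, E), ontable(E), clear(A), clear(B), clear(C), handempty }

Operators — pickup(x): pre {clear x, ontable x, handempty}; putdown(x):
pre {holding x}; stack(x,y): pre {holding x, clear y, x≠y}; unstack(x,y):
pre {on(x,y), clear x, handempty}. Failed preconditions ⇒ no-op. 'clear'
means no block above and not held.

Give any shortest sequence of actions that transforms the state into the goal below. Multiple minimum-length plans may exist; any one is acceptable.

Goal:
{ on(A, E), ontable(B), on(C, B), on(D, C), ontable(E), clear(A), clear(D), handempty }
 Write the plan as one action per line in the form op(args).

step 1 (unstack(C, D)): towers=[A; B; E/D] holding=C
step 2 (stack(C, B)): towers=[A; B/C; E/D] holding=-
step 3 (unstack(D, E)): towers=[A; B/C; E] holding=D
step 4 (stack(D, C)): towers=[A; B/C/D; E] holding=-
step 5 (pickup(A)): towers=[B/C/D; E] holding=A
step 6 (stack(A, E)): towers=[B/C/D; E/A] holding=-
goal check: towers=[B/C/D; E/A] holding=- — reached (length 6, optimal by BFS)

unstack(C, D)
stack(C, B)
unstack(D, E)
stack(D, C)
pickup(A)
stack(A, E)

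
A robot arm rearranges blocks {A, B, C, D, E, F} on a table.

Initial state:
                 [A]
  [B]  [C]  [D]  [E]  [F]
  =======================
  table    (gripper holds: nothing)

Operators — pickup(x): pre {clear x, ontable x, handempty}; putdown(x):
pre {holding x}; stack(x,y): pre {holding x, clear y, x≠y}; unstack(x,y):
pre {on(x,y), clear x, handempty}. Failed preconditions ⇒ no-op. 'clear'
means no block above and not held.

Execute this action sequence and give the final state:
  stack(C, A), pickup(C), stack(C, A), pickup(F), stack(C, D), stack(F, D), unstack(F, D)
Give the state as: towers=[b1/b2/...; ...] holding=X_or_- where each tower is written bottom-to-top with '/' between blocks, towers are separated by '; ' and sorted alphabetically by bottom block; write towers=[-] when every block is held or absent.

towers=[B; D; E/A/C] holding=F

step 1 (stack(C, A)) [no-op]: towers=[B; C; D; E/A; F] holding=-
step 2 (pickup(C)): towers=[B; D; E/A; F] holding=C
step 3 (stack(C, A)): towers=[B; D; E/A/C; F] holding=-
step 4 (pickup(F)): towers=[B; D; E/A/C] holding=F
step 5 (stack(C, D)) [no-op]: towers=[B; D; E/A/C] holding=F
step 6 (stack(F, D)): towers=[B; D/F; E/A/C] holding=-
step 7 (unstack(F, D)): towers=[B; D; E/A/C] holding=F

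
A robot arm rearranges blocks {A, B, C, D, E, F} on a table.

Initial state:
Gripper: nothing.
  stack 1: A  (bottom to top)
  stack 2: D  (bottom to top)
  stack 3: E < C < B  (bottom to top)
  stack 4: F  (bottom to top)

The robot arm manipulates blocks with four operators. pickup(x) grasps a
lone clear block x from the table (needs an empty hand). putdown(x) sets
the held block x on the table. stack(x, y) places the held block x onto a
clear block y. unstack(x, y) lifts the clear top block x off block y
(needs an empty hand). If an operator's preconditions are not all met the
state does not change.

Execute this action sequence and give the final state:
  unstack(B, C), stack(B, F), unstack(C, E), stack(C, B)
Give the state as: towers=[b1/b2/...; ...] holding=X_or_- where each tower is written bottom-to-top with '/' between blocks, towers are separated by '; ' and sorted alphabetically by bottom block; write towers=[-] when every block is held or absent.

towers=[A; D; E; F/B/C] holding=-

step 1 (unstack(B, C)): towers=[A; D; E/C; F] holding=B
step 2 (stack(B, F)): towers=[A; D; E/C; F/B] holding=-
step 3 (unstack(C, E)): towers=[A; D; E; F/B] holding=C
step 4 (stack(C, B)): towers=[A; D; E; F/B/C] holding=-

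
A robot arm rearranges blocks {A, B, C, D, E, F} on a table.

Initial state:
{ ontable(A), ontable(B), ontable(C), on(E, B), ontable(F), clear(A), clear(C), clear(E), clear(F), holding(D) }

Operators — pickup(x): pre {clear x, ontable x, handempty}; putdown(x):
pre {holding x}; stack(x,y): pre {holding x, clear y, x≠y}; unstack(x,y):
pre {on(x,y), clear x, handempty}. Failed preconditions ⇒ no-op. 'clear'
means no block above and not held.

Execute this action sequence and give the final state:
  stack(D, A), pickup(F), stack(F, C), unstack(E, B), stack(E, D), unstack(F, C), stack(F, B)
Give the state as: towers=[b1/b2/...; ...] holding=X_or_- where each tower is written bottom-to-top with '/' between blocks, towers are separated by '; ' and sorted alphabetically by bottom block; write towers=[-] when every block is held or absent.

towers=[A/D/E; B/F; C] holding=-

step 1 (stack(D, A)): towers=[A/D; B/E; C; F] holding=-
step 2 (pickup(F)): towers=[A/D; B/E; C] holding=F
step 3 (stack(F, C)): towers=[A/D; B/E; C/F] holding=-
step 4 (unstack(E, B)): towers=[A/D; B; C/F] holding=E
step 5 (stack(E, D)): towers=[A/D/E; B; C/F] holding=-
step 6 (unstack(F, C)): towers=[A/D/E; B; C] holding=F
step 7 (stack(F, B)): towers=[A/D/E; B/F; C] holding=-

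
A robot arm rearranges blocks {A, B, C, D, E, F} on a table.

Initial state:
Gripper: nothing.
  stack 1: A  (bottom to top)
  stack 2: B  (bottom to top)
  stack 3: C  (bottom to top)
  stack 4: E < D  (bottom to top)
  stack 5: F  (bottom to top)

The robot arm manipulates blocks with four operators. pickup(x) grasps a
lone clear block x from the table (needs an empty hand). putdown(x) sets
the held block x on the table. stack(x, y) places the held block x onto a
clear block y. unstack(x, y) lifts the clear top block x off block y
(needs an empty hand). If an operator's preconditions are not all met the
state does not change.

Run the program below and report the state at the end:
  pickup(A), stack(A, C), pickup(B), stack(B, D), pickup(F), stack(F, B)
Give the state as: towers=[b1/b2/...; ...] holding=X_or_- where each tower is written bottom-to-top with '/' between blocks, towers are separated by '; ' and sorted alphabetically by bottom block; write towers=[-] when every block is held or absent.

towers=[C/A; E/D/B/F] holding=-

step 1 (pickup(A)): towers=[B; C; E/D; F] holding=A
step 2 (stack(A, C)): towers=[B; C/A; E/D; F] holding=-
step 3 (pickup(B)): towers=[C/A; E/D; F] holding=B
step 4 (stack(B, D)): towers=[C/A; E/D/B; F] holding=-
step 5 (pickup(F)): towers=[C/A; E/D/B] holding=F
step 6 (stack(F, B)): towers=[C/A; E/D/B/F] holding=-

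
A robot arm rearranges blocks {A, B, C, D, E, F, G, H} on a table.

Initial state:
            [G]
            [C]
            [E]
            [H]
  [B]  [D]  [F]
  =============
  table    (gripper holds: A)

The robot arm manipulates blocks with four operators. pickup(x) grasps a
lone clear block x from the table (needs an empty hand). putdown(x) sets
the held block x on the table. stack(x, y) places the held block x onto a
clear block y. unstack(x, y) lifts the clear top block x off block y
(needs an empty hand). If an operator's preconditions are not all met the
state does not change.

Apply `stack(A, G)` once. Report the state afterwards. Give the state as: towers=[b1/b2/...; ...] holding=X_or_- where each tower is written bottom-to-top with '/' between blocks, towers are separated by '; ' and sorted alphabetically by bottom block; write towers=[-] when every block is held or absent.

before: towers=[B; D; F/H/E/C/G] holding=A
pre[stack(A, G)]: holding(A) yes, clear(G) yes, A≠G yes
all met → apply stack(A, G)
after:  towers=[B; D; F/H/E/C/G/A] holding=-

towers=[B; D; F/H/E/C/G/A] holding=-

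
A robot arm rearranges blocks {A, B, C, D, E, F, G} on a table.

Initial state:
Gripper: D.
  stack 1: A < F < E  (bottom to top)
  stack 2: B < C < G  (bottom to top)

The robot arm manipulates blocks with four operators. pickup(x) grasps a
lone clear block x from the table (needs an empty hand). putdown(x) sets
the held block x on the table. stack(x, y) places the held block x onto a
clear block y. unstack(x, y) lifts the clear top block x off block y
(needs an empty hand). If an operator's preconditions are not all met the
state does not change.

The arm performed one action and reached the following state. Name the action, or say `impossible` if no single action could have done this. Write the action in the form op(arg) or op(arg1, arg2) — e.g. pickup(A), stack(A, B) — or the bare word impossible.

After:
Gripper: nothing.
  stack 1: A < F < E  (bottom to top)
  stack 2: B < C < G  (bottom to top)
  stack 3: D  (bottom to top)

target: towers=[A/F/E; B/C/G; D] holding=-
        putdown(D) → towers=[A/F/E; B/C/G; D] holding=-  ← match
       stack(D, G) → towers=[A/F/E; B/C/G/D] holding=-
       stack(D, E) → towers=[A/F/E/D; B/C/G] holding=-

putdown(D)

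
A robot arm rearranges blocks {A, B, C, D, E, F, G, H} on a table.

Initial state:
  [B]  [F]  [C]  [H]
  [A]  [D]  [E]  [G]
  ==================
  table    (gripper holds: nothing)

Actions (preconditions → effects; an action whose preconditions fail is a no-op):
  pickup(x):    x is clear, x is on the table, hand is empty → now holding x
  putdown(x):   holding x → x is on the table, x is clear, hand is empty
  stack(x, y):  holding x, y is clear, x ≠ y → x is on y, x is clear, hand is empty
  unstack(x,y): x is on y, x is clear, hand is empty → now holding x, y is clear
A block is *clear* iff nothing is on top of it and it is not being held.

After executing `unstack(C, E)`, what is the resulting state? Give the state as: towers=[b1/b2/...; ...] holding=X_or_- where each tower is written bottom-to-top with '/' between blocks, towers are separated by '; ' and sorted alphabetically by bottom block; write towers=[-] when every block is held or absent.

towers=[A/B; D/F; E; G/H] holding=C

before: towers=[A/B; D/F; E/C; G/H] holding=-
pre[unstack(C, E)]: on(C,E) ✓, clear(C) ✓, handempty ✓
all met → apply unstack(C, E)
after:  towers=[A/B; D/F; E; G/H] holding=C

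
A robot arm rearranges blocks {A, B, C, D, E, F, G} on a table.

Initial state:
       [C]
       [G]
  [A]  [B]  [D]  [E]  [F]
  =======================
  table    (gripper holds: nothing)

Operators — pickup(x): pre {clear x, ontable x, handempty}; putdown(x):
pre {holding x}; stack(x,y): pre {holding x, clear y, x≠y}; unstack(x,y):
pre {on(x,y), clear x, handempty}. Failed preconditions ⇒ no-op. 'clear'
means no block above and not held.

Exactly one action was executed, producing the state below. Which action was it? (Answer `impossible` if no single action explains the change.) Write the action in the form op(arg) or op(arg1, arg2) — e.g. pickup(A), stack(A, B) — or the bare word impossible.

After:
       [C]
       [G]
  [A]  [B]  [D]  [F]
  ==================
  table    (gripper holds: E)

target: towers=[A; B/G/C; D; F] holding=E
         pickup(F) → towers=[A; B/G/C; D; E] holding=F
         pickup(D) → towers=[A; B/G/C; E; F] holding=D
         pickup(A) → towers=[B/G/C; D; E; F] holding=A
         pickup(E) → towers=[A; B/G/C; D; F] holding=E  ← match
     unstack(C, G) → towers=[A; B/G; D; E; F] holding=C

pickup(E)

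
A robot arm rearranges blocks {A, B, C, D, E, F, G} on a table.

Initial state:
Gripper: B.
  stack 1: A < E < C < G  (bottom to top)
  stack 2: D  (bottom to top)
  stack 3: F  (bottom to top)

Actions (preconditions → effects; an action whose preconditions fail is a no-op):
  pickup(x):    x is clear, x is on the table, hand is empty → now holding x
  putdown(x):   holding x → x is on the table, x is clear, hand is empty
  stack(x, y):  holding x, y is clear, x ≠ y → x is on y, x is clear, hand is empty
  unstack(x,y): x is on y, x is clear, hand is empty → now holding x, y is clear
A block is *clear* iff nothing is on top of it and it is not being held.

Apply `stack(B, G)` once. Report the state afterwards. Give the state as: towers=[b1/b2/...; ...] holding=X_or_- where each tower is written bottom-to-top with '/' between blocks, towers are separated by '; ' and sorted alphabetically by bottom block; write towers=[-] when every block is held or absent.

before: towers=[A/E/C/G; D; F] holding=B
pre[stack(B, G)]: holding(B) yes, clear(G) yes, B≠G yes
all met → apply stack(B, G)
after:  towers=[A/E/C/G/B; D; F] holding=-

towers=[A/E/C/G/B; D; F] holding=-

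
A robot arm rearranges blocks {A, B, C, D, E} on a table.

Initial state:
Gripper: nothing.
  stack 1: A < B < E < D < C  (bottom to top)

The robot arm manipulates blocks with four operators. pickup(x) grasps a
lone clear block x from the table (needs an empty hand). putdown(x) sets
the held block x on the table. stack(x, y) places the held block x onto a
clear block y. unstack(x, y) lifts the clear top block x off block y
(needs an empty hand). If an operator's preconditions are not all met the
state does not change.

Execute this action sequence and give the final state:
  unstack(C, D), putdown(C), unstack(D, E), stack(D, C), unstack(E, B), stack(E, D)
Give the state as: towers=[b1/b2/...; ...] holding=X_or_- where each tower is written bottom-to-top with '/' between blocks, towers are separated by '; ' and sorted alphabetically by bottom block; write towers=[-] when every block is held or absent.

step 1 (unstack(C, D)): towers=[A/B/E/D] holding=C
step 2 (putdown(C)): towers=[A/B/E/D; C] holding=-
step 3 (unstack(D, E)): towers=[A/B/E; C] holding=D
step 4 (stack(D, C)): towers=[A/B/E; C/D] holding=-
step 5 (unstack(E, B)): towers=[A/B; C/D] holding=E
step 6 (stack(E, D)): towers=[A/B; C/D/E] holding=-

towers=[A/B; C/D/E] holding=-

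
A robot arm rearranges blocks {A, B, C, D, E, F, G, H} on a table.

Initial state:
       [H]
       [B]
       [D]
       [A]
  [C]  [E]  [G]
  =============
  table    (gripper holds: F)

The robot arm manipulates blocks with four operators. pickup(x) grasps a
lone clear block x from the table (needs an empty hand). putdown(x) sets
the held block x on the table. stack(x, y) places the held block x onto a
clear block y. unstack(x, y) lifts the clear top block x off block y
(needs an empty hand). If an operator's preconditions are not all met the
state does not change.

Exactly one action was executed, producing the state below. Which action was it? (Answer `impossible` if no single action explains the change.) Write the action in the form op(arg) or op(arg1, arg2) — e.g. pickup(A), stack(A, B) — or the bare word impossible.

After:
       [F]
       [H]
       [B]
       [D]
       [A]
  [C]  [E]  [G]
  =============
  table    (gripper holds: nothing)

target: towers=[C; E/A/D/B/H/F; G] holding=-
        putdown(F) → towers=[C; E/A/D/B/H; F; G] holding=-
       stack(F, G) → towers=[C; E/A/D/B/H; G/F] holding=-
       stack(F, H) → towers=[C; E/A/D/B/H/F; G] holding=-  ← match
       stack(F, C) → towers=[C/F; E/A/D/B/H; G] holding=-

stack(F, H)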